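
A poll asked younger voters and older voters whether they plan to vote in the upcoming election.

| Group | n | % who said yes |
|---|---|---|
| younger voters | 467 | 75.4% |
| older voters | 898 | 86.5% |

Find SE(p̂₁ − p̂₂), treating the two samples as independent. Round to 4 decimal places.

0.0230

Each SE is √(p̂(1−p̂)/n): √(0.7540·0.2460/467) = 0.01993 and √(0.8650·0.1350/898) = 0.01140.
SE(p̂₁ − p̂₂) = √(SE₁² + SE₂²) = √(0.0003972049 + 0.00012996) = 0.02296, since the two samples are independent.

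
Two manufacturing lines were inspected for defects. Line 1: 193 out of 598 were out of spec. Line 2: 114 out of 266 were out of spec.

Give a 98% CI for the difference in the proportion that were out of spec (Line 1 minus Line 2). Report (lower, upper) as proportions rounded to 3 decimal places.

Sample proportions: 193/598 = 0.3227, 114/266 = 0.4286.
Each SE is √(p̂(1−p̂)/n): √(0.3227·0.6773/598) = 0.01912 and √(0.4286·0.5714/266) = 0.03034.
SE(p̂₁ − p̂₂) = √(SE₁² + SE₂²) = √(0.0003655744 + 0.0009205156) = 0.03586, since the two samples are independent.
At 98% confidence z* = 2.326; margin = 2.326 × 0.03586 = 0.08341.
The difference is 0.3227 − 0.4286 = -0.1059, so the interval is -0.1059 ± 0.08341 = (-0.189, -0.022).

(-0.189, -0.022)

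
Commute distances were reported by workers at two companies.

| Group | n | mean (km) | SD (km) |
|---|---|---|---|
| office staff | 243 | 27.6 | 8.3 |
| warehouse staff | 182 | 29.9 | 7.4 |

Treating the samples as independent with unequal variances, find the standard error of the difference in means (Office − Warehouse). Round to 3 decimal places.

Per-group SEs: s₁/√n₁ = 8.3/√243 = 0.5324, s₂/√n₂ = 7.4/√182 = 0.5485.
Unpooled SE of the difference: √(0.28344976 + 0.30085225) = 0.7644.

0.764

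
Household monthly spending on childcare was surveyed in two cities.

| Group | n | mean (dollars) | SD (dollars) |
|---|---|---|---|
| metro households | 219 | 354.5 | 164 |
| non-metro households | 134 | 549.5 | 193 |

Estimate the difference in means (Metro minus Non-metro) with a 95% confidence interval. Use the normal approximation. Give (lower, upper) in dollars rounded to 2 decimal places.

(-234.24, -155.76)

Standard errors of each mean: 164/√219 = 11.0821 and 193/√134 = 16.6727.
SE(x̄₁ − x̄₂) = √(11.0821² + 16.6727²) = 20.0198 for independent samples with unequal variances.
With z* = 1.960, the margin is 1.960 × 20.0198 = 39.2388.
x̄₁ − x̄₂ = 354.5 − 549.5 = -195.0000; the interval is -195.0000 ± 39.2388 = (-234.24, -155.76).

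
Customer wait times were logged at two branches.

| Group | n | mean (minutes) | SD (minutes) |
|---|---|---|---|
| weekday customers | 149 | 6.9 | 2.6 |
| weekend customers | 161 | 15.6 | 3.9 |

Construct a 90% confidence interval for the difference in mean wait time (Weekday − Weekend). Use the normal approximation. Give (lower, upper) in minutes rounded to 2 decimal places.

(-9.32, -8.08)

Per-group SEs: s₁/√n₁ = 2.6/√149 = 0.2130, s₂/√n₂ = 3.9/√161 = 0.3074.
Unpooled SE of the difference: √(0.045369 + 0.09449476) = 0.3740.
Margin of error = z* · SE = 1.645 × 0.3740 = 0.6152.
x̄₁ − x̄₂ = 6.9 − 15.6 = -8.7000.
CI: -8.7000 ± 0.6152 = (-9.32, -8.08).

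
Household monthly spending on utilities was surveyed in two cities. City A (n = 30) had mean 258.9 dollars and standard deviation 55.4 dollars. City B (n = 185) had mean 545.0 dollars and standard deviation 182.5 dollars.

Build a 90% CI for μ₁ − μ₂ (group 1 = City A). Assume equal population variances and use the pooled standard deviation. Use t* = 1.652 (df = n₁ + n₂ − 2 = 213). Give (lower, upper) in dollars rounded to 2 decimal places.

(-341.65, -230.55)

Pooled variance s_p² = [29·55.4² + 184·182.5²] / (30+185−2) = 29189.4631, so s_p = 170.8492.
SE_diff = s_p·√(1/n₁ + 1/n₂) = 170.8492·√(1/30 + 1/185) = 33.6268.
t* = 1.652; margin = 1.652 × 33.6268 = 55.5515.
Difference = 258.9 − 545.0 = -286.1000.
-286.1000 ± 55.5515 → (-341.65, -230.55).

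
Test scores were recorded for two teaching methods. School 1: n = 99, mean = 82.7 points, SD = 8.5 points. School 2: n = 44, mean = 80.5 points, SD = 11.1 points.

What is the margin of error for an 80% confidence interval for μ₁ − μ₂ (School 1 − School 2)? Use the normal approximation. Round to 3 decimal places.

Per-group SEs: s₁/√n₁ = 8.5/√99 = 0.8543, s₂/√n₂ = 11.1/√44 = 1.6734.
Unpooled SE of the difference: √(0.72982849 + 2.80026756) = 1.8789.
Margin of error = z* · SE = 1.282 × 1.8789 = 2.4087.

2.409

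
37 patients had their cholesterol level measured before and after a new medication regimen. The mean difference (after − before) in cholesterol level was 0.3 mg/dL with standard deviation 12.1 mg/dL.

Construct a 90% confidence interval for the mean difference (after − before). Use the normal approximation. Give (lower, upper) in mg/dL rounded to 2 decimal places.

(-2.97, 3.57)

This is a matched-pairs design, so SE = s_d/√n = 12.1/√37 = 1.9892.
Margin = 1.645 × 1.9892 = 3.2722; the interval is 0.3 ± 3.2722 = (-2.97, 3.57).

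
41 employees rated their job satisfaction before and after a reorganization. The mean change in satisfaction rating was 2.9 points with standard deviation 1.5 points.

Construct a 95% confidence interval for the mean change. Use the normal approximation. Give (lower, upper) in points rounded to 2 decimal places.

Paired design: SE = s_d/√n = 1.5/√41 = 0.2343.
z* = 1.960; margin of error = 1.960 × 0.2343 = 0.4592.
2.9 ± 0.4592 → (2.44, 3.36).

(2.44, 3.36)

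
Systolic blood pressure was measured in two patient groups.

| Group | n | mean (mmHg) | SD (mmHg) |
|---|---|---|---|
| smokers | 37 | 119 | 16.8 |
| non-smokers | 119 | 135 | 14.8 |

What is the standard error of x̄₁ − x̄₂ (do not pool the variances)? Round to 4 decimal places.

Standard errors of each mean: 16.8/√37 = 2.7619 and 14.8/√119 = 1.3567.
SE(x̄₁ − x̄₂) = √(2.7619² + 1.3567²) = 3.0771 for independent samples with unequal variances.

3.0771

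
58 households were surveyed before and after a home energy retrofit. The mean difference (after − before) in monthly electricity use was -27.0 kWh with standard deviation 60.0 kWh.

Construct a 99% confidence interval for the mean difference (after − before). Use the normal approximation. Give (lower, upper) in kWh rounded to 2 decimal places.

(-47.29, -6.71)

This is a matched-pairs design, so SE = s_d/√n = 60.0/√58 = 7.8784.
Margin = 2.576 × 7.8784 = 20.2948; the interval is -27.0 ± 20.2948 = (-47.29, -6.71).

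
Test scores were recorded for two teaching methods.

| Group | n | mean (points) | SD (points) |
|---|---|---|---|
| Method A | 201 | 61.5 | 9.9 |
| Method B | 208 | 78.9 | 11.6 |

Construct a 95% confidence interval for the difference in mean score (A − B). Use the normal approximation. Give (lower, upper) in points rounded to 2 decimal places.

Per-group SEs: s₁/√n₁ = 9.9/√201 = 0.6983, s₂/√n₂ = 11.6/√208 = 0.8043.
Unpooled SE of the difference: √(0.48762289 + 0.64689849) = 1.0651.
Margin of error = z* · SE = 1.960 × 1.0651 = 2.0876.
x̄₁ − x̄₂ = 61.5 − 78.9 = -17.4000.
CI: -17.4000 ± 2.0876 = (-19.49, -15.31).

(-19.49, -15.31)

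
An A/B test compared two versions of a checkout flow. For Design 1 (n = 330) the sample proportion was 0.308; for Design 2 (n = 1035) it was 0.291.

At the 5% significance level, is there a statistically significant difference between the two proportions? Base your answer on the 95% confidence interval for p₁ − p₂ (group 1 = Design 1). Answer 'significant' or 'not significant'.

not significant

Each SE is √(p̂(1−p̂)/n): √(0.3080·0.6920/330) = 0.02541 and √(0.2910·0.7090/1035) = 0.01412.
SE(p̂₁ − p̂₂) = √(SE₁² + SE₂²) = √(0.0006456681 + 0.0001993744) = 0.02907, since the two samples are independent.
At 95% confidence z* = 1.960; margin = 1.960 × 0.02907 = 0.05698.
The difference is 0.3080 − 0.2910 = 0.0170, so the interval is 0.0170 ± 0.05698 = (-0.03998, 0.07398).
The interval (-0.03998, 0.07398) contains 0, so the difference is not significant.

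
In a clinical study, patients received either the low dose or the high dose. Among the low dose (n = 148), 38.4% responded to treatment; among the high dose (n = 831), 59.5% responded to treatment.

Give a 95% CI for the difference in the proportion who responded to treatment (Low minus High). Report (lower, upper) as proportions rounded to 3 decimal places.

SE₁ = √(p̂₁(1−p̂₁)/n₁) = √(0.3840·0.6160/148) = 0.03998; SE₂ = √(0.5950·0.4050/831) = 0.01703.
Independent samples: SE of the difference = √(SE₁² + SE₂²) = √(0.0015984004 + 0.0002900209) = 0.04346.
z* for 95% confidence is 1.960, so the margin of error is 1.960 × 0.04346 = 0.08518.
Point estimate p̂₁ − p̂₂ = 0.3840 − 0.5950 = -0.2110.
-0.2110 ± 0.08518 → (-0.296, -0.126).

(-0.296, -0.126)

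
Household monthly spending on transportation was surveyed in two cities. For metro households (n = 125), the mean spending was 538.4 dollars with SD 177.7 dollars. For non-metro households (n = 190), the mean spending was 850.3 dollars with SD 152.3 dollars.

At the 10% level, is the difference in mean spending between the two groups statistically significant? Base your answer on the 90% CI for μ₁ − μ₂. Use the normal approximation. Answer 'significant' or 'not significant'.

significant

SE₁ = s₁/√n₁ = 177.7/√125 = 15.8940; SE₂ = 152.3/√190 = 11.0490.
Independent samples, unequal variances: SE_diff = √(SE₁² + SE₂²) = √(252.619236 + 122.080401) = 19.3572.
z* = 1.645, so margin of error = 1.645 × 19.3572 = 31.8426.
Difference in means = 538.4 − 850.3 = -311.9000.
-311.9000 ± 31.8426 → (-343.7426, -280.0574).
The interval (-343.7426, -280.0574) does not contain 0, so the difference is significant.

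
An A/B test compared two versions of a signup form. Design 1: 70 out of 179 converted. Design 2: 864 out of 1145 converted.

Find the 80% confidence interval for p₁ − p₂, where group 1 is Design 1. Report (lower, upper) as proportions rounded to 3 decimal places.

First, p̂₁ = 70/179 = 0.3911; p̂₂ = 864/1145 = 0.7546.
The two standard errors are √(0.3911×0.6089/179) = 0.03647 and √(0.7546×0.2454/1145) = 0.01272.
Because the samples are independent, SE_diff = √(0.03647² + 0.01272²) = 0.03862.
Using z* = 1.282 for 80%, ME = 1.282 × 0.03862 = 0.04951.
p̂₁ − p̂₂ = -0.3635; interval -0.3635 ± 0.04951 gives (-0.413, -0.314).

(-0.413, -0.314)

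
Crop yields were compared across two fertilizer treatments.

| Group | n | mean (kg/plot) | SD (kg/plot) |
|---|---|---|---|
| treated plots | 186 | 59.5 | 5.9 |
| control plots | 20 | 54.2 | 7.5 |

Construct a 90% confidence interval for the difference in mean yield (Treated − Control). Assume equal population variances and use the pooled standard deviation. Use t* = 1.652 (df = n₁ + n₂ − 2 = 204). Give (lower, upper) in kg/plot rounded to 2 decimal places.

s_p = √[((n₁−1)s₁² + (n₂−1)s₂²)/(n₁+n₂−2)] = √[(185·5.9² + 19·7.5²)/204] = 6.0669.
SE = 6.0669·√(1/186 + 1/20) = 1.4277.
With t* = 1.652, margin = 1.652 × 1.4277 = 2.3586.
x̄₁ − x̄₂ = 59.5 − 54.2 = 5.3000; interval 5.3000 ± 2.3586 = (2.94, 7.66).

(2.94, 7.66)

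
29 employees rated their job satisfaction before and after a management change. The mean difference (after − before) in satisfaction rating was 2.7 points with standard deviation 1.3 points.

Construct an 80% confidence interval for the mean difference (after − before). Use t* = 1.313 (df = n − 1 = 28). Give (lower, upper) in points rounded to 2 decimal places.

(2.38, 3.02)

This is a matched-pairs design, so SE = s_d/√n = 1.3/√29 = 0.2414.
Margin = 1.313 × 0.2414 = 0.3170; the interval is 2.7 ± 0.3170 = (2.38, 3.02).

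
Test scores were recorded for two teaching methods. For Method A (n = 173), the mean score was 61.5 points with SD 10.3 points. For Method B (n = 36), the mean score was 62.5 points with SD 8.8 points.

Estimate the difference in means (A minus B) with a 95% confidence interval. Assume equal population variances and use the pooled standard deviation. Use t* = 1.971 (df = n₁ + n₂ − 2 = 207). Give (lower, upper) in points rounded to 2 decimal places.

(-4.63, 2.63)

s_p = √[((n₁−1)s₁² + (n₂−1)s₂²)/(n₁+n₂−2)] = √[(172·10.3² + 35·8.8²)/207] = 10.0621.
SE = 10.0621·√(1/173 + 1/36) = 1.8433.
With t* = 1.971, margin = 1.971 × 1.8433 = 3.6331.
x̄₁ − x̄₂ = 61.5 − 62.5 = -1.0000; interval -1.0000 ± 3.6331 = (-4.63, 2.63).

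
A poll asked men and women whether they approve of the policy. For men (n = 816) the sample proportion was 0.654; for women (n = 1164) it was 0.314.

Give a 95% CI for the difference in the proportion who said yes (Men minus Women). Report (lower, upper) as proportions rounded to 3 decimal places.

(0.298, 0.382)

SE₁ = √(p̂₁(1−p̂₁)/n₁) = √(0.6540·0.3460/816) = 0.01665; SE₂ = √(0.3140·0.6860/1164) = 0.01360.
Independent samples: SE of the difference = √(SE₁² + SE₂²) = √(0.0002772225 + 0.00018496) = 0.02150.
z* for 95% confidence is 1.960, so the margin of error is 1.960 × 0.02150 = 0.04214.
Point estimate p̂₁ − p̂₂ = 0.6540 − 0.3140 = 0.3400.
0.3400 ± 0.04214 → (0.298, 0.382).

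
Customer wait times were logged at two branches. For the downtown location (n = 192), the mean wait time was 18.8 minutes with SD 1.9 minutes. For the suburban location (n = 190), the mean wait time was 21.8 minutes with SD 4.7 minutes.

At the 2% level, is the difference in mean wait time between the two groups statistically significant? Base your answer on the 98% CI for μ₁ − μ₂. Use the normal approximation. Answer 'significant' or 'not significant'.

Standard errors of each mean: 1.9/√192 = 0.1371 and 4.7/√190 = 0.3410.
SE(x̄₁ − x̄₂) = √(0.1371² + 0.3410²) = 0.3675 for independent samples with unequal variances.
With z* = 2.326, the margin is 2.326 × 0.3675 = 0.8548.
x̄₁ − x̄₂ = 18.8 − 21.8 = -3.0000; the interval is -3.0000 ± 0.8548 = (-3.8548, -2.1452).
The interval (-3.8548, -2.1452) does not contain 0, so the difference is significant.

significant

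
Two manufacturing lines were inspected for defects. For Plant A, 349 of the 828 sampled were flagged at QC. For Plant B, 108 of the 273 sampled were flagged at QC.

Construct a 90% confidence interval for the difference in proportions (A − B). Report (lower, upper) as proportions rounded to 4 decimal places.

Sample proportions: 349/828 = 0.4215, 108/273 = 0.3956.
Each SE is √(p̂(1−p̂)/n): √(0.4215·0.5785/828) = 0.01716 and √(0.3956·0.6044/273) = 0.02959.
SE(p̂₁ − p̂₂) = √(SE₁² + SE₂²) = √(0.0002944656 + 0.0008755681) = 0.03421, since the two samples are independent.
At 90% confidence z* = 1.645; margin = 1.645 × 0.03421 = 0.05628.
The difference is 0.4215 − 0.3956 = 0.0259, so the interval is 0.0259 ± 0.05628 = (-0.0304, 0.0822).

(-0.0304, 0.0822)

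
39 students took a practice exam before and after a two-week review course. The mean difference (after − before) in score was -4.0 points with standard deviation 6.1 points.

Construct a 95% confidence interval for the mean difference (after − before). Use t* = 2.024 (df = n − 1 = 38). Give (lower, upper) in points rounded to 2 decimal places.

Paired design: SE = s_d/√n = 6.1/√39 = 0.9768.
t* = 2.024; margin of error = 2.024 × 0.9768 = 1.9770.
-4.0 ± 1.9770 → (-5.98, -2.02).

(-5.98, -2.02)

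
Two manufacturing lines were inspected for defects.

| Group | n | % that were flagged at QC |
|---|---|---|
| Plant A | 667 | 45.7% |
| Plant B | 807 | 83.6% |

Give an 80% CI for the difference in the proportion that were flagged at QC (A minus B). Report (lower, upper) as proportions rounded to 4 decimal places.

The two standard errors are √(0.4570×0.5430/667) = 0.01929 and √(0.8360×0.1640/807) = 0.01303.
Because the samples are independent, SE_diff = √(0.01929² + 0.01303²) = 0.02328.
Using z* = 1.282 for 80%, ME = 1.282 × 0.02328 = 0.02984.
p̂₁ − p̂₂ = -0.3790; interval -0.3790 ± 0.02984 gives (-0.4088, -0.3492).

(-0.4088, -0.3492)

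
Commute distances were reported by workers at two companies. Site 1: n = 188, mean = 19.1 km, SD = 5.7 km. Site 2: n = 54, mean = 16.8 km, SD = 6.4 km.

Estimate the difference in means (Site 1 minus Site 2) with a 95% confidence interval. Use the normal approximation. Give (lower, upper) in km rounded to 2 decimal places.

SE₁ = s₁/√n₁ = 5.7/√188 = 0.4157; SE₂ = 6.4/√54 = 0.8709.
Independent samples, unequal variances: SE_diff = √(SE₁² + SE₂²) = √(0.17280649 + 0.75846681) = 0.9650.
z* = 1.960, so margin of error = 1.960 × 0.9650 = 1.8914.
Difference in means = 19.1 − 16.8 = 2.3000.
2.3000 ± 1.8914 → (0.41, 4.19).

(0.41, 4.19)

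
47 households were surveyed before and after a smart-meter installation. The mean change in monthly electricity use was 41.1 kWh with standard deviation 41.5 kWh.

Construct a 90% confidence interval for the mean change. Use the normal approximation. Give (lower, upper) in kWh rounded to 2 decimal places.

This is a matched-pairs design, so SE = s_d/√n = 41.5/√47 = 6.0534.
Margin = 1.645 × 6.0534 = 9.9578; the interval is 41.1 ± 9.9578 = (31.14, 51.06).

(31.14, 51.06)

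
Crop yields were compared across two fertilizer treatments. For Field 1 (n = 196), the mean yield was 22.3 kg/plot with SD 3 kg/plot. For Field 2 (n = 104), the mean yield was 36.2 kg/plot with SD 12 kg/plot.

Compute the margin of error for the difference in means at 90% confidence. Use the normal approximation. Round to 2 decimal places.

1.97

SE₁ = s₁/√n₁ = 3/√196 = 0.2143; SE₂ = 12/√104 = 1.1767.
Independent samples, unequal variances: SE_diff = √(SE₁² + SE₂²) = √(0.04592449 + 1.38462289) = 1.1961.
z* = 1.645, so margin of error = 1.645 × 1.1961 = 1.9676.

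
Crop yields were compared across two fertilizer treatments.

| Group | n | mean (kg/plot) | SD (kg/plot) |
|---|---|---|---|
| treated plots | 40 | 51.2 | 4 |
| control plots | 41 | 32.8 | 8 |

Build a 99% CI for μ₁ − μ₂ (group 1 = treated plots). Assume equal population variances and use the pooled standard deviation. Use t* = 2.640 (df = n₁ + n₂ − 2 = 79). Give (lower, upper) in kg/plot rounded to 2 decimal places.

Pooled variance s_p² = [39·4² + 40·8²] / (40+41−2) = 40.3038, so s_p = 6.3485.
SE_diff = s_p·√(1/n₁ + 1/n₂) = 6.3485·√(1/40 + 1/41) = 1.4109.
t* = 2.640; margin = 2.640 × 1.4109 = 3.7248.
Difference = 51.2 − 32.8 = 18.4000.
18.4000 ± 3.7248 → (14.68, 22.12).

(14.68, 22.12)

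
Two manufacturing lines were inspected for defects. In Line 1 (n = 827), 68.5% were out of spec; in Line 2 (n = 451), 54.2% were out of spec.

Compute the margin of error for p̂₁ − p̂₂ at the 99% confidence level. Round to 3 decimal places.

Each SE is √(p̂(1−p̂)/n): √(0.6850·0.3150/827) = 0.01615 and √(0.5420·0.4580/451) = 0.02346.
SE(p̂₁ − p̂₂) = √(SE₁² + SE₂²) = √(0.0002608225 + 0.0005503716) = 0.02848, since the two samples are independent.
At 99% confidence z* = 2.576; margin = 2.576 × 0.02848 = 0.07336.

0.073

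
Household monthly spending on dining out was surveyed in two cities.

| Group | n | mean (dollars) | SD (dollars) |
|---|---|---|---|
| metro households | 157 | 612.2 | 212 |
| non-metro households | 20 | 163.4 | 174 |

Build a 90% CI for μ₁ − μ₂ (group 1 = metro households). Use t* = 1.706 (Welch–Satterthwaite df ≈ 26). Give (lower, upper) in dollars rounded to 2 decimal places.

Standard errors of each mean: 212/√157 = 16.9194 and 174/√20 = 38.9076.
SE(x̄₁ − x̄₂) = √(16.9194² + 38.9076²) = 42.4272 for independent samples with unequal variances.
With t* = 1.706, the margin is 1.706 × 42.4272 = 72.3808.
x̄₁ − x̄₂ = 612.2 − 163.4 = 448.8000; the interval is 448.8000 ± 72.3808 = (376.42, 521.18).

(376.42, 521.18)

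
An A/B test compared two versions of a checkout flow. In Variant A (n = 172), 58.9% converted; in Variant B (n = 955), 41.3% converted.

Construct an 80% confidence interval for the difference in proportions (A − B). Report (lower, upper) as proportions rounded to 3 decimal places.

The two standard errors are √(0.5890×0.4110/172) = 0.03752 and √(0.4130×0.5870/955) = 0.01593.
Because the samples are independent, SE_diff = √(0.03752² + 0.01593²) = 0.04076.
Using z* = 1.282 for 80%, ME = 1.282 × 0.04076 = 0.05225.
p̂₁ − p̂₂ = 0.1760; interval 0.1760 ± 0.05225 gives (0.124, 0.228).

(0.124, 0.228)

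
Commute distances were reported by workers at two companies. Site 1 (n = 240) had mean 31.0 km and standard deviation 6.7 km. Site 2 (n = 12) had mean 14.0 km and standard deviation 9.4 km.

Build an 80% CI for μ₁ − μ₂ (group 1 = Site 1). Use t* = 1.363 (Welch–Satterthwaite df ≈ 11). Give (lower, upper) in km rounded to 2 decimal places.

(13.25, 20.75)

Standard errors of each mean: 6.7/√240 = 0.4325 and 9.4/√12 = 2.7135.
SE(x̄₁ − x̄₂) = √(0.4325² + 2.7135²) = 2.7478 for independent samples with unequal variances.
With t* = 1.363, the margin is 1.363 × 2.7478 = 3.7453.
x̄₁ − x̄₂ = 31.0 − 14.0 = 17.0000; the interval is 17.0000 ± 3.7453 = (13.25, 20.75).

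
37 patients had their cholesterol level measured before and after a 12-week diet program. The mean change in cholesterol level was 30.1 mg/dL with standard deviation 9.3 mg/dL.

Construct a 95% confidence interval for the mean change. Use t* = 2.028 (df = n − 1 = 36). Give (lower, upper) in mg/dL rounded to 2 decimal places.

This is a matched-pairs design, so SE = s_d/√n = 9.3/√37 = 1.5289.
Margin = 2.028 × 1.5289 = 3.1006; the interval is 30.1 ± 3.1006 = (27.00, 33.20).

(27.00, 33.20)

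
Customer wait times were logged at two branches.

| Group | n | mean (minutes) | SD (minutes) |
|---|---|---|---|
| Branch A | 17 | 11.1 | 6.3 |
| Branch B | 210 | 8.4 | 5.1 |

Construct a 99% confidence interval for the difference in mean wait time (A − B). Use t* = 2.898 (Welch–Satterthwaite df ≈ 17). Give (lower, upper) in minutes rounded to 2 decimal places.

Per-group SEs: s₁/√n₁ = 6.3/√17 = 1.5280, s₂/√n₂ = 5.1/√210 = 0.3519.
Unpooled SE of the difference: √(2.334784 + 0.12383361) = 1.5680.
Margin of error = t* · SE = 2.898 × 1.5680 = 4.5441.
x̄₁ − x̄₂ = 11.1 − 8.4 = 2.7000.
CI: 2.7000 ± 4.5441 = (-1.84, 7.24).

(-1.84, 7.24)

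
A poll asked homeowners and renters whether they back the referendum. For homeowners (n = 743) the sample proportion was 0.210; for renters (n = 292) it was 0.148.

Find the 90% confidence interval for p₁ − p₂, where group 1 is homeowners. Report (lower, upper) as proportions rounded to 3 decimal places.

SE₁ = √(p̂₁(1−p̂₁)/n₁) = √(0.2100·0.7900/743) = 0.01494; SE₂ = √(0.1480·0.8520/292) = 0.02078.
Independent samples: SE of the difference = √(SE₁² + SE₂²) = √(0.0002232036 + 0.0004318084) = 0.02559.
z* for 90% confidence is 1.645, so the margin of error is 1.645 × 0.02559 = 0.04210.
Point estimate p̂₁ − p̂₂ = 0.2100 − 0.1480 = 0.0620.
0.0620 ± 0.04210 → (0.020, 0.104).

(0.020, 0.104)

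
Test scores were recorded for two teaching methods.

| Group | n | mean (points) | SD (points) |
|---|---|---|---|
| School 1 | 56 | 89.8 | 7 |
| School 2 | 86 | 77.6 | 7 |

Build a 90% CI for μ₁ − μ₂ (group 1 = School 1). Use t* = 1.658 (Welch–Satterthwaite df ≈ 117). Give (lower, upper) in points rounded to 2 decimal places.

(10.21, 14.19)

Standard errors of each mean: 7/√56 = 0.9354 and 7/√86 = 0.7548.
SE(x̄₁ − x̄₂) = √(0.9354² + 0.7548²) = 1.2020 for independent samples with unequal variances.
With t* = 1.658, the margin is 1.658 × 1.2020 = 1.9929.
x̄₁ − x̄₂ = 89.8 − 77.6 = 12.2000; the interval is 12.2000 ± 1.9929 = (10.21, 14.19).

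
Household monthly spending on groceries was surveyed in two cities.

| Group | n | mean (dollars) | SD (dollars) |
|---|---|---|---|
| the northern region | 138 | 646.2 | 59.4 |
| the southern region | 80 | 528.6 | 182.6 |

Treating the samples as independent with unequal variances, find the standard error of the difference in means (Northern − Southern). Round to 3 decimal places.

SE₁ = s₁/√n₁ = 59.4/√138 = 5.0565; SE₂ = 182.6/√80 = 20.4153.
Independent samples, unequal variances: SE_diff = √(SE₁² + SE₂²) = √(25.56819225 + 416.78447409) = 21.0322.

21.032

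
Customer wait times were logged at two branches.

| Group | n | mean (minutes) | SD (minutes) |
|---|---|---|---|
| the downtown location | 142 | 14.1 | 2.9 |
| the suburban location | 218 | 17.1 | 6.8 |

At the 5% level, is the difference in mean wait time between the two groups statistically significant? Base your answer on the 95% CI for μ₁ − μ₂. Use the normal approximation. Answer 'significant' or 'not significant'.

SE₁ = s₁/√n₁ = 2.9/√142 = 0.2434; SE₂ = 6.8/√218 = 0.4606.
Independent samples, unequal variances: SE_diff = √(SE₁² + SE₂²) = √(0.05924356 + 0.21215236) = 0.5210.
z* = 1.960, so margin of error = 1.960 × 0.5210 = 1.0212.
Difference in means = 14.1 − 17.1 = -3.0000.
-3.0000 ± 1.0212 → (-4.0212, -1.9788).
The interval (-4.0212, -1.9788) does not contain 0, so the difference is significant.

significant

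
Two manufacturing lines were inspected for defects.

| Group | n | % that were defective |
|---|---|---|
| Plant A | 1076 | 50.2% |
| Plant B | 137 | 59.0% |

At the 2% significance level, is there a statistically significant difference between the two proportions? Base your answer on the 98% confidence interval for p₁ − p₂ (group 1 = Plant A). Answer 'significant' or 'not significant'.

Each SE is √(p̂(1−p̂)/n): √(0.5020·0.4980/1076) = 0.01524 and √(0.5900·0.4100/137) = 0.04202.
SE(p̂₁ − p̂₂) = √(SE₁² + SE₂²) = √(0.0002322576 + 0.0017656804) = 0.04470, since the two samples are independent.
At 98% confidence z* = 2.326; margin = 2.326 × 0.04470 = 0.10397.
The difference is 0.5020 − 0.5900 = -0.0880, so the interval is -0.0880 ± 0.10397 = (-0.19197, 0.01597).
The interval (-0.19197, 0.01597) contains 0, so the difference is not significant.

not significant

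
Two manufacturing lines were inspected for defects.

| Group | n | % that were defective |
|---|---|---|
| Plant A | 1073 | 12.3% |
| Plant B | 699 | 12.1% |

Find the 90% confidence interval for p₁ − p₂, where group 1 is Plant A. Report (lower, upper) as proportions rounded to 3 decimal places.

(-0.024, 0.028)

Each SE is √(p̂(1−p̂)/n): √(0.1230·0.8770/1073) = 0.01003 and √(0.1210·0.8790/699) = 0.01234.
SE(p̂₁ − p̂₂) = √(SE₁² + SE₂²) = √(0.0001006009 + 0.0001522756) = 0.01590, since the two samples are independent.
At 90% confidence z* = 1.645; margin = 1.645 × 0.01590 = 0.02616.
The difference is 0.1230 − 0.1210 = 0.0020, so the interval is 0.0020 ± 0.02616 = (-0.024, 0.028).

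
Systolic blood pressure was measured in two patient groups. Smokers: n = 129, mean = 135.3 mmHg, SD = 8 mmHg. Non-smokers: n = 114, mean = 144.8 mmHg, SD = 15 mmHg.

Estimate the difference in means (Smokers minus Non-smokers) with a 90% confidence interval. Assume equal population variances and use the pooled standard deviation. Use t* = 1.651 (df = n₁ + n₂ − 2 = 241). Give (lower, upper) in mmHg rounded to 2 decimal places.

(-12.01, -6.99)

Pooled variance s_p² = [128·8² + 113·15²] / (129+114−2) = 139.4896, so s_p = 11.8106.
SE_diff = s_p·√(1/n₁ + 1/n₂) = 11.8106·√(1/129 + 1/114) = 1.5182.
t* = 1.651; margin = 1.651 × 1.5182 = 2.5065.
Difference = 135.3 − 144.8 = -9.5000.
-9.5000 ± 2.5065 → (-12.01, -6.99).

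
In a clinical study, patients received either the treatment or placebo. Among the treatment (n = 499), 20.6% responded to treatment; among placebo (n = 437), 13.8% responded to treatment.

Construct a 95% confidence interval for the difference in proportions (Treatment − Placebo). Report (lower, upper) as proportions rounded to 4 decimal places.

(0.0200, 0.1160)

Each SE is √(p̂(1−p̂)/n): √(0.2060·0.7940/499) = 0.01810 and √(0.1380·0.8620/437) = 0.01650.
SE(p̂₁ − p̂₂) = √(SE₁² + SE₂²) = √(0.00032761 + 0.00027225) = 0.02449, since the two samples are independent.
At 95% confidence z* = 1.960; margin = 1.960 × 0.02449 = 0.04800.
The difference is 0.2060 − 0.1380 = 0.0680, so the interval is 0.0680 ± 0.04800 = (0.0200, 0.1160).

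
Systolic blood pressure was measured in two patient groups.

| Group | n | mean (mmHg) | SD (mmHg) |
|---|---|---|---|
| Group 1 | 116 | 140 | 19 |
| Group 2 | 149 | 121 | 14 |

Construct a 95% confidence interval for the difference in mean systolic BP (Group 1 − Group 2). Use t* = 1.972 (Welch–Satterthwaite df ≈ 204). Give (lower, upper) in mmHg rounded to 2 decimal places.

(14.85, 23.15)

SE₁ = s₁/√n₁ = 19/√116 = 1.7641; SE₂ = 14/√149 = 1.1469.
Independent samples, unequal variances: SE_diff = √(SE₁² + SE₂²) = √(3.11204881 + 1.31537961) = 2.1041.
t* = 1.972, so margin of error = 1.972 × 2.1041 = 4.1493.
Difference in means = 140 − 121 = 19.0000.
19.0000 ± 4.1493 → (14.85, 23.15).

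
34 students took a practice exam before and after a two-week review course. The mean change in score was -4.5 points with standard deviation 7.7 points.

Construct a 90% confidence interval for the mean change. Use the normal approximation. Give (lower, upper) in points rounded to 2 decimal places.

(-6.67, -2.33)

Paired design: SE = s_d/√n = 7.7/√34 = 1.3205.
z* = 1.645; margin of error = 1.645 × 1.3205 = 2.1722.
-4.5 ± 2.1722 → (-6.67, -2.33).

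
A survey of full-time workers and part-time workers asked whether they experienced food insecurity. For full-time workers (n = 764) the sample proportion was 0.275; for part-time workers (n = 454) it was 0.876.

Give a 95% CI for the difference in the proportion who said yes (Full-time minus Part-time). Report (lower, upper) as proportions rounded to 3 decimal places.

(-0.645, -0.557)

SE₁ = √(p̂₁(1−p̂₁)/n₁) = √(0.2750·0.7250/764) = 0.01615; SE₂ = √(0.8760·0.1240/454) = 0.01547.
Independent samples: SE of the difference = √(SE₁² + SE₂²) = √(0.0002608225 + 0.0002393209) = 0.02236.
z* for 95% confidence is 1.960, so the margin of error is 1.960 × 0.02236 = 0.04383.
Point estimate p̂₁ − p̂₂ = 0.2750 − 0.8760 = -0.6010.
-0.6010 ± 0.04383 → (-0.645, -0.557).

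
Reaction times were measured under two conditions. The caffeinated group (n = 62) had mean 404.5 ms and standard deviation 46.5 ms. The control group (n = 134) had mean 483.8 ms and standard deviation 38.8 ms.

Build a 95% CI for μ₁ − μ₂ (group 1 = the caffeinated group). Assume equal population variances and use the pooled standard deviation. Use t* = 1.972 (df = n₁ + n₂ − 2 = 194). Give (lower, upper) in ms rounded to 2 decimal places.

s_p = √[((n₁−1)s₁² + (n₂−1)s₂²)/(n₁+n₂−2)] = √[(61·46.5² + 133·38.8²)/194] = 41.3759.
SE = 41.3759·√(1/62 + 1/134) = 6.3552.
With t* = 1.972, margin = 1.972 × 6.3552 = 12.5325.
x̄₁ − x̄₂ = 404.5 − 483.8 = -79.3000; interval -79.3000 ± 12.5325 = (-91.83, -66.77).

(-91.83, -66.77)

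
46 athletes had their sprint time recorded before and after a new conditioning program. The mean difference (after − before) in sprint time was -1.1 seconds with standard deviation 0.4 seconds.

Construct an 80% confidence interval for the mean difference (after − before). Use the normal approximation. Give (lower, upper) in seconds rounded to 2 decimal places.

Paired design: SE = s_d/√n = 0.4/√46 = 0.0590.
z* = 1.282; margin of error = 1.282 × 0.0590 = 0.0756.
-1.1 ± 0.0756 → (-1.18, -1.02).

(-1.18, -1.02)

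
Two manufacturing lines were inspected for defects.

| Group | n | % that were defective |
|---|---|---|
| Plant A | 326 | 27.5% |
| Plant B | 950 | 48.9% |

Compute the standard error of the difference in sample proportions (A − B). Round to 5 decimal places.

0.02957

SE₁ = √(p̂₁(1−p̂₁)/n₁) = √(0.2750·0.7250/326) = 0.02473; SE₂ = √(0.4890·0.5110/950) = 0.01622.
Independent samples: SE of the difference = √(SE₁² + SE₂²) = √(0.0006115729 + 0.0002630884) = 0.02957.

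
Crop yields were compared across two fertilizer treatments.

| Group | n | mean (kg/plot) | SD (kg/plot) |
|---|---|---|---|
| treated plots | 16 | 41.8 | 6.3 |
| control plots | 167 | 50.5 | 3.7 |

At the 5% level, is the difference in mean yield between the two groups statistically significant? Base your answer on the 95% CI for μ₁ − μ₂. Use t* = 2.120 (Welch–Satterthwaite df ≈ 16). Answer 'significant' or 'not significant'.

significant

Standard errors of each mean: 6.3/√16 = 1.5750 and 3.7/√167 = 0.2863.
SE(x̄₁ − x̄₂) = √(1.5750² + 0.2863²) = 1.6008 for independent samples with unequal variances.
With t* = 2.120, the margin is 2.120 × 1.6008 = 3.3937.
x̄₁ − x̄₂ = 41.8 − 50.5 = -8.7000; the interval is -8.7000 ± 3.3937 = (-12.0937, -5.3063).
The interval (-12.0937, -5.3063) does not contain 0, so the difference is significant.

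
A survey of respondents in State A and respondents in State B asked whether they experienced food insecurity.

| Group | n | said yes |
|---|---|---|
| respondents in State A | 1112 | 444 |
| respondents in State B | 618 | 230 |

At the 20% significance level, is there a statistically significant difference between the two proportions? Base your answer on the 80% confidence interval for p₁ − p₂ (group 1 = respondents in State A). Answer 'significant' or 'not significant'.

p̂₁ = 444/1112 = 0.3993 and p̂₂ = 230/618 = 0.3722.
SE₁ = √(p̂₁(1−p̂₁)/n₁) = √(0.3993·0.6007/1112) = 0.01469; SE₂ = √(0.3722·0.6278/618) = 0.01944.
Independent samples: SE of the difference = √(SE₁² + SE₂²) = √(0.0002157961 + 0.0003779136) = 0.02437.
z* for 80% confidence is 1.282, so the margin of error is 1.282 × 0.02437 = 0.03124.
Point estimate p̂₁ − p̂₂ = 0.3993 − 0.3722 = 0.0271.
0.0271 ± 0.03124 → (-0.00414, 0.05834).
The interval (-0.00414, 0.05834) contains 0, so the difference is not significant.

not significant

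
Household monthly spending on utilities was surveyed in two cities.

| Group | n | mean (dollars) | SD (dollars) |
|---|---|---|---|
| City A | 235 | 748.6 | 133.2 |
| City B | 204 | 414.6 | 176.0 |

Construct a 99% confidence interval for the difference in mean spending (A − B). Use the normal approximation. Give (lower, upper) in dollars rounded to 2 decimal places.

(295.16, 372.84)

SE₁ = s₁/√n₁ = 133.2/√235 = 8.6890; SE₂ = 176.0/√204 = 12.3225.
Independent samples, unequal variances: SE_diff = √(SE₁² + SE₂²) = √(75.498721 + 151.84400625) = 15.0779.
z* = 2.576, so margin of error = 2.576 × 15.0779 = 38.8407.
Difference in means = 748.6 − 414.6 = 334.0000.
334.0000 ± 38.8407 → (295.16, 372.84).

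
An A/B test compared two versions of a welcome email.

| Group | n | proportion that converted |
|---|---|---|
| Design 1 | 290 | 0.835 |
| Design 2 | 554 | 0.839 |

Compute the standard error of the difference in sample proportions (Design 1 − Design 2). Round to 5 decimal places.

The two standard errors are √(0.8350×0.1650/290) = 0.02180 and √(0.8390×0.1610/554) = 0.01561.
Because the samples are independent, SE_diff = √(0.02180² + 0.01561²) = 0.02681.

0.02681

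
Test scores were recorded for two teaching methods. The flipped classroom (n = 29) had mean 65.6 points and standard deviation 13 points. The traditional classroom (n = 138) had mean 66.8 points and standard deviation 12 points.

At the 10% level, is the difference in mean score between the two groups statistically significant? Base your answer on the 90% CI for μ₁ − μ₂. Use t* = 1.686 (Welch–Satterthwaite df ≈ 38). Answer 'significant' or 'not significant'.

not significant

Standard errors of each mean: 13/√29 = 2.4140 and 12/√138 = 1.0215.
SE(x̄₁ − x̄₂) = √(2.4140² + 1.0215²) = 2.6212 for independent samples with unequal variances.
With t* = 1.686, the margin is 1.686 × 2.6212 = 4.4193.
x̄₁ − x̄₂ = 65.6 − 66.8 = -1.2000; the interval is -1.2000 ± 4.4193 = (-5.6193, 3.2193).
The interval (-5.6193, 3.2193) contains 0, so the difference is not significant.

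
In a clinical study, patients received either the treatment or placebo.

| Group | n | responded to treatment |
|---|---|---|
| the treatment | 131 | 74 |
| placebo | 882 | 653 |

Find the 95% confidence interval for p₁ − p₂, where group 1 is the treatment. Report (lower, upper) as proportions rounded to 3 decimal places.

p̂₁ = 74/131 = 0.5649 and p̂₂ = 653/882 = 0.7404.
SE₁ = √(p̂₁(1−p̂₁)/n₁) = √(0.5649·0.4351/131) = 0.04332; SE₂ = √(0.7404·0.2596/882) = 0.01476.
Independent samples: SE of the difference = √(SE₁² + SE₂²) = √(0.0018766224 + 0.0002178576) = 0.04577.
z* for 95% confidence is 1.960, so the margin of error is 1.960 × 0.04577 = 0.08971.
Point estimate p̂₁ − p̂₂ = 0.5649 − 0.7404 = -0.1755.
-0.1755 ± 0.08971 → (-0.265, -0.086).

(-0.265, -0.086)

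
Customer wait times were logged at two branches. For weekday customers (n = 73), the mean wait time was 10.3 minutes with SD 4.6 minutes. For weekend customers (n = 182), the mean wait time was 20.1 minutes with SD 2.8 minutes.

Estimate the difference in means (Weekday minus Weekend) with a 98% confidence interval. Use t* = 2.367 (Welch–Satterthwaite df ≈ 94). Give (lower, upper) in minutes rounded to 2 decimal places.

(-11.17, -8.43)

SE₁ = s₁/√n₁ = 4.6/√73 = 0.5384; SE₂ = 2.8/√182 = 0.2075.
Independent samples, unequal variances: SE_diff = √(SE₁² + SE₂²) = √(0.28987456 + 0.04305625) = 0.5770.
t* = 2.367, so margin of error = 2.367 × 0.5770 = 1.3658.
Difference in means = 10.3 − 20.1 = -9.8000.
-9.8000 ± 1.3658 → (-11.17, -8.43).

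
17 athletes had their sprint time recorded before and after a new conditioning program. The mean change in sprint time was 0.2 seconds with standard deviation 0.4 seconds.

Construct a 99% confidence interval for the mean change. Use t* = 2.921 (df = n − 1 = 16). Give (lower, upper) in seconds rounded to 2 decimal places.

(-0.08, 0.48)

Paired design: SE = s_d/√n = 0.4/√17 = 0.0970.
t* = 2.921; margin of error = 2.921 × 0.0970 = 0.2833.
0.2 ± 0.2833 → (-0.08, 0.48).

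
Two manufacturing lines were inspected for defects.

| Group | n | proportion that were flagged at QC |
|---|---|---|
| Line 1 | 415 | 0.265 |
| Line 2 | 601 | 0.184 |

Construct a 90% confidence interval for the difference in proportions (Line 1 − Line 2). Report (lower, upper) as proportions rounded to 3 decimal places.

(0.037, 0.125)

Each SE is √(p̂(1−p̂)/n): √(0.2650·0.7350/415) = 0.02166 and √(0.1840·0.8160/601) = 0.01581.
SE(p̂₁ − p̂₂) = √(SE₁² + SE₂²) = √(0.0004691556 + 0.0002499561) = 0.02682, since the two samples are independent.
At 90% confidence z* = 1.645; margin = 1.645 × 0.02682 = 0.04412.
The difference is 0.2650 − 0.1840 = 0.0810, so the interval is 0.0810 ± 0.04412 = (0.037, 0.125).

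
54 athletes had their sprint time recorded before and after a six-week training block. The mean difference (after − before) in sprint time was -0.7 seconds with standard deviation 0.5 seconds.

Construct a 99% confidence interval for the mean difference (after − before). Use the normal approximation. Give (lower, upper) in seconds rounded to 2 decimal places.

This is a matched-pairs design, so SE = s_d/√n = 0.5/√54 = 0.0680.
Margin = 2.576 × 0.0680 = 0.1752; the interval is -0.7 ± 0.1752 = (-0.88, -0.52).

(-0.88, -0.52)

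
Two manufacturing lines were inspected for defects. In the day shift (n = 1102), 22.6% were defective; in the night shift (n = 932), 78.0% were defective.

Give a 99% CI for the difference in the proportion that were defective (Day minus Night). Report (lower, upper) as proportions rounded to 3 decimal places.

(-0.602, -0.506)

Each SE is √(p̂(1−p̂)/n): √(0.2260·0.7740/1102) = 0.01260 and √(0.7800·0.2200/932) = 0.01357.
SE(p̂₁ − p̂₂) = √(SE₁² + SE₂²) = √(0.00015876 + 0.0001841449) = 0.01852, since the two samples are independent.
At 99% confidence z* = 2.576; margin = 2.576 × 0.01852 = 0.04771.
The difference is 0.2260 − 0.7800 = -0.5540, so the interval is -0.5540 ± 0.04771 = (-0.602, -0.506).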